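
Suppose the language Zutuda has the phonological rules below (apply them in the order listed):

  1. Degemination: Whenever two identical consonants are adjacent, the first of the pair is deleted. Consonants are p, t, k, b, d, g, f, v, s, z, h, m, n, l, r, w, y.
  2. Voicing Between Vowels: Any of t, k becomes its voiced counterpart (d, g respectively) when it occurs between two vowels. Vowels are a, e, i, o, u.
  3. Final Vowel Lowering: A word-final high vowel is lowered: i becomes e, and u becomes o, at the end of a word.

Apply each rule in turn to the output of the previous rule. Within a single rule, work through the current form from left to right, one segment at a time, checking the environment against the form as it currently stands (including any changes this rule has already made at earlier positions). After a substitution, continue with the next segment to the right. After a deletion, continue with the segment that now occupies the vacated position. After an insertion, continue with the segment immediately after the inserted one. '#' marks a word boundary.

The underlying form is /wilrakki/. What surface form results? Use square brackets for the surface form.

1 Degemination: [wilrakki] → [wilraki]
2 Voicing Between Vowels: [wilraki] → [wilragi]
3 Final Vowel Lowering: [wilragi] → [wilrage]

[wilrage]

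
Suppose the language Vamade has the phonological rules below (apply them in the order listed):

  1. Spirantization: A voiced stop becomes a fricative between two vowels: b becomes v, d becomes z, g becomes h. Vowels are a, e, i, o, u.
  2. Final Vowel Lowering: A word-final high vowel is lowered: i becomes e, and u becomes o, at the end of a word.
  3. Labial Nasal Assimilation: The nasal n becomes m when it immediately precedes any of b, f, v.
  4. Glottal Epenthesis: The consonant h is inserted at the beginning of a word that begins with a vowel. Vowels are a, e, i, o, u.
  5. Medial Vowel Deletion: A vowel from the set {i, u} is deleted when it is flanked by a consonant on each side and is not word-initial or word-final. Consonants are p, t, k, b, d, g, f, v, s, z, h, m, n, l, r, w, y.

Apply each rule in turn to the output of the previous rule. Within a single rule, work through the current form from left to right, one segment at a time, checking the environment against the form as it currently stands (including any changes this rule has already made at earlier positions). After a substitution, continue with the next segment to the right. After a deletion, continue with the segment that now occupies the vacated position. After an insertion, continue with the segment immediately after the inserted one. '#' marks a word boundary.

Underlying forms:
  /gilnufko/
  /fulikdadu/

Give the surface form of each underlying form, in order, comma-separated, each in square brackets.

/gilnufko/:
  1 Spirantization: no change — [gilnufko]
  2 Final Vowel Lowering: no change — [gilnufko]
  3 Labial Nasal Assimilation: no change — [gilnufko]
  4 Glottal Epenthesis: no change — [gilnufko]
  5 Medial Vowel Deletion: [gilnufko] → [glnfko]
/fulikdadu/:
  1 Spirantization: [fulikdadu] → [fulikdazu]
  2 Final Vowel Lowering: [fulikdazu] → [fulikdazo]
  3 Labial Nasal Assimilation: no change — [fulikdazo]
  4 Glottal Epenthesis: no change — [fulikdazo]
  5 Medial Vowel Deletion: [fulikdazo] → [flkdazo]

[glnfko], [flkdazo]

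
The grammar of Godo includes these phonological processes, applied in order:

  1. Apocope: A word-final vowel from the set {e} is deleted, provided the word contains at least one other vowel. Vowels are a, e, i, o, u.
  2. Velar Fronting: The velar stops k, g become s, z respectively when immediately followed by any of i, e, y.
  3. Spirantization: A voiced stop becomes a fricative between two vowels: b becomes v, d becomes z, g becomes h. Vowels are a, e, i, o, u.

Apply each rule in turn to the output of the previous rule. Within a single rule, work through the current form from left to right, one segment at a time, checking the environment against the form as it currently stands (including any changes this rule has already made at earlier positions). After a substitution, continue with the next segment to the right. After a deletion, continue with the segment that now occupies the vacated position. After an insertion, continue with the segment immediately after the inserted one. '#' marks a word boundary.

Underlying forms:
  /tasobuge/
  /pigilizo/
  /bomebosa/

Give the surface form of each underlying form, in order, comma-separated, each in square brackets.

[tasovug], [pizilizo], [bomevosa]

/tasobuge/:
  1 Apocope: [tasobuge] → [tasobug]
  2 Velar Fronting: no change — [tasobug]
  3 Spirantization: [tasobug] → [tasovug]
/pigilizo/:
  1 Apocope: no change — [pigilizo]
  2 Velar Fronting: [pigilizo] → [pizilizo]
  3 Spirantization: no change — [pizilizo]
/bomebosa/:
  1 Apocope: no change — [bomebosa]
  2 Velar Fronting: no change — [bomebosa]
  3 Spirantization: [bomebosa] → [bomevosa]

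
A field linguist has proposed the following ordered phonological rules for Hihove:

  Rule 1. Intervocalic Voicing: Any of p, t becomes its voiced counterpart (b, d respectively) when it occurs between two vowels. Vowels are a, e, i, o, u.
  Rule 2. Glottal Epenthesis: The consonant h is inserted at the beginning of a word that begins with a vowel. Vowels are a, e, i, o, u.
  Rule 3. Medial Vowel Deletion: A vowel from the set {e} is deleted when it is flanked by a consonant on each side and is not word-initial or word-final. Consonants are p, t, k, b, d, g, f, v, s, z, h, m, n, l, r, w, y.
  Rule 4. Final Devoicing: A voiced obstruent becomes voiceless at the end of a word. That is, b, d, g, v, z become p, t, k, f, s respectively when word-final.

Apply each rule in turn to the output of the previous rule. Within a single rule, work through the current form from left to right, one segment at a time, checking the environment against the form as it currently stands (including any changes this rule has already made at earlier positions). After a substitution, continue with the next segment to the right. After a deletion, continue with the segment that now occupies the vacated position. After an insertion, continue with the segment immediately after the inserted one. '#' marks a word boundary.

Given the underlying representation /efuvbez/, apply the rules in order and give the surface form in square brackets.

Rule 1 Intervocalic Voicing: no change — [efuvbez]
Rule 2 Glottal Epenthesis: [efuvbez] → [hefuvbez]
Rule 3 Medial Vowel Deletion: [hefuvbez] → [hfuvbz]
Rule 4 Final Devoicing: [hfuvbz] → [hfuvbs]

[hfuvbs]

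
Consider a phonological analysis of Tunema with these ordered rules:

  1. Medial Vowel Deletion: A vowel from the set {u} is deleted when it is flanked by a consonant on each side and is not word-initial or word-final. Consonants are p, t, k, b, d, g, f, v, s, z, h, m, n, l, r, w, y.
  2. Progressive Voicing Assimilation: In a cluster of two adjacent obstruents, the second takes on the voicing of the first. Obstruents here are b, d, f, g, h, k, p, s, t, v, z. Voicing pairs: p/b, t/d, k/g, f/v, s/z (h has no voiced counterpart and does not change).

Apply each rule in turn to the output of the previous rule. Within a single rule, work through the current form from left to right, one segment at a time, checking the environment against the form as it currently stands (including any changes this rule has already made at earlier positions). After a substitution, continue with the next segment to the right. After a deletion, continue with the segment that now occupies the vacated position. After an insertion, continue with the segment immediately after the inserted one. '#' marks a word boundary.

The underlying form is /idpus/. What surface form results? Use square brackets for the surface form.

[idbz]

1 Medial Vowel Deletion: [idpus] → [idps]
2 Progressive Voicing Assimilation: [idps] → [idbz]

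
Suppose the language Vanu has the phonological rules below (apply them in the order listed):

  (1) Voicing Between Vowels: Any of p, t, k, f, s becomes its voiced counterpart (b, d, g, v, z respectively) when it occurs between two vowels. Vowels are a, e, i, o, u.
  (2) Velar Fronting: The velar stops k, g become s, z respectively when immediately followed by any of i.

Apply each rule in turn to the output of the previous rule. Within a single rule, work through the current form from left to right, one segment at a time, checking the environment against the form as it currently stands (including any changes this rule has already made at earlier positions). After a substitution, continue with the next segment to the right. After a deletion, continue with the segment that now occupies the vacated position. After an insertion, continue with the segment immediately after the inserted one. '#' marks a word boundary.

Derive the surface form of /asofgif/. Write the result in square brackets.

[azofzif]

(1) Voicing Between Vowels: [asofgif] → [azofgif]
(2) Velar Fronting: [azofgif] → [azofzif]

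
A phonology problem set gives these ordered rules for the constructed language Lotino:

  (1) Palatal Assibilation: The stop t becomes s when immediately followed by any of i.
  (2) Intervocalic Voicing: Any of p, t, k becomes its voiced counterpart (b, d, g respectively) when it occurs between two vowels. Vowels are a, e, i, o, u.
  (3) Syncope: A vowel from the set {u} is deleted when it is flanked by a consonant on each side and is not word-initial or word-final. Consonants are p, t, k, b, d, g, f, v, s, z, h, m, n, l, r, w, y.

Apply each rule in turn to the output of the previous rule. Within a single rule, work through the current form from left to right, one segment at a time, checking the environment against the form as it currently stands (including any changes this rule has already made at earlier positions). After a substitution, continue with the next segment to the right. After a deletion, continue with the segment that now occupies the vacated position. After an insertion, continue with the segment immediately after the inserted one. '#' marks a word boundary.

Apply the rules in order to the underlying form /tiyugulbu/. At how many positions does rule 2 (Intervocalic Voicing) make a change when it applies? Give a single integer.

(1) Palatal Assibilation: [tiyugulbu] → [siyugulbu]
(2) Intervocalic Voicing: no change — [siyugulbu]
(3) Syncope: [siyugulbu] → [siyglbu]
Rule 2 changed 0 position(s).

0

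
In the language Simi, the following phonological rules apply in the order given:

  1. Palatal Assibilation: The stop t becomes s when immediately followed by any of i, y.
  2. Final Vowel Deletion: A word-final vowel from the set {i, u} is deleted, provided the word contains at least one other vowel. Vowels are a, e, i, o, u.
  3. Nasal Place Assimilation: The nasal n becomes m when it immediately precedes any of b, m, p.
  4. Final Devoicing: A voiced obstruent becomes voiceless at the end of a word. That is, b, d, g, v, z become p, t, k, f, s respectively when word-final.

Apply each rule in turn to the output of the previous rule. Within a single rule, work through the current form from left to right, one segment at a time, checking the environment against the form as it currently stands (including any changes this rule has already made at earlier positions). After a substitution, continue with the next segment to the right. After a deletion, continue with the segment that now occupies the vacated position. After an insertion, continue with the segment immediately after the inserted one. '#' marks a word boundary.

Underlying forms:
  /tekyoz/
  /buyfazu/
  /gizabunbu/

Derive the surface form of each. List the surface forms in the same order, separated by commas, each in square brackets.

/tekyoz/:
  1 Palatal Assibilation: no change — [tekyoz]
  2 Final Vowel Deletion: no change — [tekyoz]
  3 Nasal Place Assimilation: no change — [tekyoz]
  4 Final Devoicing: [tekyoz] → [tekyos]
/buyfazu/:
  1 Palatal Assibilation: no change — [buyfazu]
  2 Final Vowel Deletion: [buyfazu] → [buyfaz]
  3 Nasal Place Assimilation: no change — [buyfaz]
  4 Final Devoicing: [buyfaz] → [buyfas]
/gizabunbu/:
  1 Palatal Assibilation: no change — [gizabunbu]
  2 Final Vowel Deletion: [gizabunbu] → [gizabunb]
  3 Nasal Place Assimilation: [gizabunb] → [gizabumb]
  4 Final Devoicing: [gizabumb] → [gizabump]

[tekyos], [buyfas], [gizabump]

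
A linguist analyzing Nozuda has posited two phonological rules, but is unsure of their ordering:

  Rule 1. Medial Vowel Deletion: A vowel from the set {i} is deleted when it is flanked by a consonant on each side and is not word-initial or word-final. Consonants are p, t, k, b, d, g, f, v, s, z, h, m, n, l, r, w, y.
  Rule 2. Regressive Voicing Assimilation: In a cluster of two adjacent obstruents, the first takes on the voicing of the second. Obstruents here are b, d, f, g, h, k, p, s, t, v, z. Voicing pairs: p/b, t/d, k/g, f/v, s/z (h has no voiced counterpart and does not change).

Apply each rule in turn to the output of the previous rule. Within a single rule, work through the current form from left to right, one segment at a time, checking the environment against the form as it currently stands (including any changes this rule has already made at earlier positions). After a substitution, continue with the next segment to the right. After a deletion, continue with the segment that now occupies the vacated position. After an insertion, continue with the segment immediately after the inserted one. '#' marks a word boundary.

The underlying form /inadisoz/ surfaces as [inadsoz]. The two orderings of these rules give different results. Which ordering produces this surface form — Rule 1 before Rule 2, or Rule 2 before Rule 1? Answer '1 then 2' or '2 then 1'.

2 then 1

Order 1 then 2:
  1 Medial Vowel Deletion: [inadisoz] → [inadsoz]
  2 Regressive Voicing Assimilation: [inadsoz] → [inatsoz]
  result: [inatsoz]
Order 2 then 1:
  2 Regressive Voicing Assimilation: no change — [inadisoz]
  1 Medial Vowel Deletion: [inadisoz] → [inadsoz]
  result: [inadsoz]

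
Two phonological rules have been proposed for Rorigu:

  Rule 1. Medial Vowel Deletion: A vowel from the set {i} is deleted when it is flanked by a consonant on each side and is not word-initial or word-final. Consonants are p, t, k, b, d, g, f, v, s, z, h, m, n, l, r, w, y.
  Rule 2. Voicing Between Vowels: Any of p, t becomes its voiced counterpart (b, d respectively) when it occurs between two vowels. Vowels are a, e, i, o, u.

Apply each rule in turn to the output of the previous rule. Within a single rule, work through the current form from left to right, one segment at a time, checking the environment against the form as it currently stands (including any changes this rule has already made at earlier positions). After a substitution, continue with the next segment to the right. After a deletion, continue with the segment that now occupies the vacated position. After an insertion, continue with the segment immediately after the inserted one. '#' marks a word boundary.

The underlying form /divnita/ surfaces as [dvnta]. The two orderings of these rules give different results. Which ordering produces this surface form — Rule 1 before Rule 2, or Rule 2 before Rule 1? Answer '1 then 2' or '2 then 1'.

1 then 2

Order 1 then 2:
  1 Medial Vowel Deletion: [divnita] → [dvnta]
  2 Voicing Between Vowels: no change — [dvnta]
  result: [dvnta]
Order 2 then 1:
  2 Voicing Between Vowels: [divnita] → [divnida]
  1 Medial Vowel Deletion: [divnida] → [dvnda]
  result: [dvnda]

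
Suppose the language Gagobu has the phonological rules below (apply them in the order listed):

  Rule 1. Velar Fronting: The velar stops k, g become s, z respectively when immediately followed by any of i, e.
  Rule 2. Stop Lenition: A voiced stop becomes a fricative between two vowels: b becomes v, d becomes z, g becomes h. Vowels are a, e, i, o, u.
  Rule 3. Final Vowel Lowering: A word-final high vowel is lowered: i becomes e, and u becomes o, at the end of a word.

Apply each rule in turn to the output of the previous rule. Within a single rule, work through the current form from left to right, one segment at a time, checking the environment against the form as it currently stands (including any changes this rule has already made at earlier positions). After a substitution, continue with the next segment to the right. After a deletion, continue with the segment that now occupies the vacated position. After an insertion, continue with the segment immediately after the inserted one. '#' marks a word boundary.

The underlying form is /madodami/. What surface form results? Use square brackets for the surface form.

Rule 1 Velar Fronting: no change — [madodami]
Rule 2 Stop Lenition: [madodami] → [mazozami]
Rule 3 Final Vowel Lowering: [mazozami] → [mazozame]

[mazozame]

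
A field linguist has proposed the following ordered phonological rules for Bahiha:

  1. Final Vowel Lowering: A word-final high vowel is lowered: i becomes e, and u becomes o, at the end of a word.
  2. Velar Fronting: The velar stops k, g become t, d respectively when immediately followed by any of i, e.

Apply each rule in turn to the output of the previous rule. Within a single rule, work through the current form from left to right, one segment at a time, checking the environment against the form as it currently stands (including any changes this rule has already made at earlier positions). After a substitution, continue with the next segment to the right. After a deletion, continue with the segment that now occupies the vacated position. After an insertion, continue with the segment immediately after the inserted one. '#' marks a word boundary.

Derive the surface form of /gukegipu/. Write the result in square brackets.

[gutedipo]

1 Final Vowel Lowering: [gukegipu] → [gukegipo]
2 Velar Fronting: [gukegipo] → [gutedipo]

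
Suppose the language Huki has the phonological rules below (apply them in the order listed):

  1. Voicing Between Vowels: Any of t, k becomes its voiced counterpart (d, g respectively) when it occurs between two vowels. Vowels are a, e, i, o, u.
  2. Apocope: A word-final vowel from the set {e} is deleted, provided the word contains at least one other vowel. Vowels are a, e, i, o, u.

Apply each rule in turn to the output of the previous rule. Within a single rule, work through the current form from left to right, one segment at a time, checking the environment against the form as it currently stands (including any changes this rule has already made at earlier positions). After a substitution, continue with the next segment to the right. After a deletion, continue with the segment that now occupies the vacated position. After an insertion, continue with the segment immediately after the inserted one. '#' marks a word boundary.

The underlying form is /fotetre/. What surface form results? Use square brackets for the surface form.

1 Voicing Between Vowels: [fotetre] → [fodetre]
2 Apocope: [fodetre] → [fodetr]

[fodetr]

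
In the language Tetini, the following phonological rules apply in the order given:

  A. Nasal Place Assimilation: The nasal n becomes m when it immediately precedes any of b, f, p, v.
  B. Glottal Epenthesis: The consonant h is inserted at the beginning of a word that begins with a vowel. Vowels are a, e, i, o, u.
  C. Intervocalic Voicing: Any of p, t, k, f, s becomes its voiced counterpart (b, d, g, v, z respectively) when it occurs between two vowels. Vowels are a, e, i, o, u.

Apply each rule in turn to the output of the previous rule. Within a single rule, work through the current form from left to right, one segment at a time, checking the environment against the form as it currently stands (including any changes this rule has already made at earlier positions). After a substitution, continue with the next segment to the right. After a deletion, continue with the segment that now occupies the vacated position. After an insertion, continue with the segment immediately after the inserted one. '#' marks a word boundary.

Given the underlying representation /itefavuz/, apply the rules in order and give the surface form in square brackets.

A Nasal Place Assimilation: no change — [itefavuz]
B Glottal Epenthesis: [itefavuz] → [hitefavuz]
C Intervocalic Voicing: [hitefavuz] → [hidevavuz]

[hidevavuz]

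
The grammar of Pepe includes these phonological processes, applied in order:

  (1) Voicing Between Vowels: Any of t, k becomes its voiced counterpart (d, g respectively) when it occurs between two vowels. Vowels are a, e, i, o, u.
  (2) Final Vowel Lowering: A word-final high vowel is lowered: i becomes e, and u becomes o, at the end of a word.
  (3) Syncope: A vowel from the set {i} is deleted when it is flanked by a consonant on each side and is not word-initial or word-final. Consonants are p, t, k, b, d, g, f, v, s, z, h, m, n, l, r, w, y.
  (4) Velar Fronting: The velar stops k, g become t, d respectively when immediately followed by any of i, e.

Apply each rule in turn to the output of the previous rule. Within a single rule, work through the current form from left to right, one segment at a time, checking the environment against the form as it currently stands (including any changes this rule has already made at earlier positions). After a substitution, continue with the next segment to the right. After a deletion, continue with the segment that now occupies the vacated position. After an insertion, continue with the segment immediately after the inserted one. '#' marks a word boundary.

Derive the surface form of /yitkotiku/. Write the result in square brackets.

[ytkodgo]

(1) Voicing Between Vowels: [yitkotiku] → [yitkodigu]
(2) Final Vowel Lowering: [yitkodigu] → [yitkodigo]
(3) Syncope: [yitkodigo] → [ytkodgo]
(4) Velar Fronting: no change — [ytkodgo]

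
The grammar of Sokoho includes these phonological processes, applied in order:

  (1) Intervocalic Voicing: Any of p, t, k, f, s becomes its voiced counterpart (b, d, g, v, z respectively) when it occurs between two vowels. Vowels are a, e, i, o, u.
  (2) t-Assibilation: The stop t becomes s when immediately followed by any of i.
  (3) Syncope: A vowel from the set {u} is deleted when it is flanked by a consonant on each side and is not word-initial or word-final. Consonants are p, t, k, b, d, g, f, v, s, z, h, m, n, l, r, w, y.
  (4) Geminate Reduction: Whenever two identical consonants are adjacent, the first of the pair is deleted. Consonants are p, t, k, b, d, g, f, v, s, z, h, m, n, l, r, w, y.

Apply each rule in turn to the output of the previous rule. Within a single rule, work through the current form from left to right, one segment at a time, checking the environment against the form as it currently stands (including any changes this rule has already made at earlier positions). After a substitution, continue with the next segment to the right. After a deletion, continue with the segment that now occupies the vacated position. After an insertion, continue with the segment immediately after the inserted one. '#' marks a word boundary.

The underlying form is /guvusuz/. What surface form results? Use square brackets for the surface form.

(1) Intervocalic Voicing: [guvusuz] → [guvuzuz]
(2) t-Assibilation: no change — [guvuzuz]
(3) Syncope: [guvuzuz] → [gvzz]
(4) Geminate Reduction: [gvzz] → [gvz]

[gvz]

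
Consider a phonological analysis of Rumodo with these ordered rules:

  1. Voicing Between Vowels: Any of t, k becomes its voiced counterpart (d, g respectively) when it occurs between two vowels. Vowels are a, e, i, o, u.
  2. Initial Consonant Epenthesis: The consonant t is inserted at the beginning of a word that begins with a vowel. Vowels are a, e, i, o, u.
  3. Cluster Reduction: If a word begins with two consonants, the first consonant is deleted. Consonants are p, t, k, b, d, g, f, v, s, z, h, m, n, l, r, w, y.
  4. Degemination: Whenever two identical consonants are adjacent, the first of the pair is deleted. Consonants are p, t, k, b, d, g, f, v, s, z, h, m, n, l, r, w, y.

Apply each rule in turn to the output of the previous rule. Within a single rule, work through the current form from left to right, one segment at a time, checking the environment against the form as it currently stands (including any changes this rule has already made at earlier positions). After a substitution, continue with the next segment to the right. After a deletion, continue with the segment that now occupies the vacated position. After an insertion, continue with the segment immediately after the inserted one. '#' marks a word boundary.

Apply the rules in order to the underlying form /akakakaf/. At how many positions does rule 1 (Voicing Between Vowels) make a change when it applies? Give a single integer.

3

1 Voicing Between Vowels: [akakakaf] → [agagagaf]
2 Initial Consonant Epenthesis: [agagagaf] → [tagagagaf]
3 Cluster Reduction: no change — [tagagagaf]
4 Degemination: no change — [tagagagaf]
Rule 1 changed 3 position(s).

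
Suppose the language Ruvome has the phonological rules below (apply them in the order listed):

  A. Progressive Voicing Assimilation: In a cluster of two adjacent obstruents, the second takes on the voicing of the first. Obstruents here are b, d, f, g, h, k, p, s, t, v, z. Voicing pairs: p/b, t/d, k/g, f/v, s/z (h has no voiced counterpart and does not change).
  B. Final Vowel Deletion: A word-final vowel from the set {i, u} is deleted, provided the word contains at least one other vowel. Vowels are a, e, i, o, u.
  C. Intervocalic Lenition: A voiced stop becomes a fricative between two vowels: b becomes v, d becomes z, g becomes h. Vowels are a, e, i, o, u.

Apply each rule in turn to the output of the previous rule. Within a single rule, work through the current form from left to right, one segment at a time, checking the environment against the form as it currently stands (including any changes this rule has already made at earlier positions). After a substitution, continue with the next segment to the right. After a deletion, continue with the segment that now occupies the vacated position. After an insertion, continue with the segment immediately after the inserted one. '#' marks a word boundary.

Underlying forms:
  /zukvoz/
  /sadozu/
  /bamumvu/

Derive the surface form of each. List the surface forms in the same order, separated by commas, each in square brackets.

[zukfoz], [sazoz], [bamumv]

/zukvoz/:
  A Progressive Voicing Assimilation: [zukvoz] → [zukfoz]
  B Final Vowel Deletion: no change — [zukfoz]
  C Intervocalic Lenition: no change — [zukfoz]
/sadozu/:
  A Progressive Voicing Assimilation: no change — [sadozu]
  B Final Vowel Deletion: [sadozu] → [sadoz]
  C Intervocalic Lenition: [sadoz] → [sazoz]
/bamumvu/:
  A Progressive Voicing Assimilation: no change — [bamumvu]
  B Final Vowel Deletion: [bamumvu] → [bamumv]
  C Intervocalic Lenition: no change — [bamumv]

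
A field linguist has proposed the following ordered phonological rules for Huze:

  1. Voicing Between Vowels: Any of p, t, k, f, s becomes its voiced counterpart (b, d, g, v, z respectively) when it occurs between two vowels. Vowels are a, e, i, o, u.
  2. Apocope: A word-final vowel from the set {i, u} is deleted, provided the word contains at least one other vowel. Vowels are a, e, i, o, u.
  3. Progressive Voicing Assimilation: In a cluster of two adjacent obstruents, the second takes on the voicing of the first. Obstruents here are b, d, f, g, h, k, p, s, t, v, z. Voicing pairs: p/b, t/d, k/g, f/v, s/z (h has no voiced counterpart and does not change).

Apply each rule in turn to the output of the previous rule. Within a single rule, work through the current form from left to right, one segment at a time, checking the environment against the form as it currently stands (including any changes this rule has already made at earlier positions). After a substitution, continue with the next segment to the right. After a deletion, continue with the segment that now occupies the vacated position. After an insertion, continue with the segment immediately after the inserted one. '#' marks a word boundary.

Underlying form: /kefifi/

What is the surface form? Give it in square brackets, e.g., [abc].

[keviv]

1 Voicing Between Vowels: [kefifi] → [kevivi]
2 Apocope: [kevivi] → [keviv]
3 Progressive Voicing Assimilation: no change — [keviv]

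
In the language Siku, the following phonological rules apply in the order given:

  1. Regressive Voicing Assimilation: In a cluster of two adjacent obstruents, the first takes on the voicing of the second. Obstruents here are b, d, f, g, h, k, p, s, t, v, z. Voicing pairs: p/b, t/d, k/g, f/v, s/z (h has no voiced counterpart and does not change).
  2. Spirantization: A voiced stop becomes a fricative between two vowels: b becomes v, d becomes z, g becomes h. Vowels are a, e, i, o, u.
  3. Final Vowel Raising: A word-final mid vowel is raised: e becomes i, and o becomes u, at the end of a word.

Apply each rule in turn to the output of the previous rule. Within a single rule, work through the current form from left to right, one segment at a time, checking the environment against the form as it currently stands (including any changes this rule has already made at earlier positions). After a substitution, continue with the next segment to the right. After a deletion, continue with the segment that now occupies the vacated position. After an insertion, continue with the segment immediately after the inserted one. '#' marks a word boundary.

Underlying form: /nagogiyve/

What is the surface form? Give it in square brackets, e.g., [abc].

[nahohiyvi]

1 Regressive Voicing Assimilation: no change — [nagogiyve]
2 Spirantization: [nagogiyve] → [nahohiyve]
3 Final Vowel Raising: [nahohiyve] → [nahohiyvi]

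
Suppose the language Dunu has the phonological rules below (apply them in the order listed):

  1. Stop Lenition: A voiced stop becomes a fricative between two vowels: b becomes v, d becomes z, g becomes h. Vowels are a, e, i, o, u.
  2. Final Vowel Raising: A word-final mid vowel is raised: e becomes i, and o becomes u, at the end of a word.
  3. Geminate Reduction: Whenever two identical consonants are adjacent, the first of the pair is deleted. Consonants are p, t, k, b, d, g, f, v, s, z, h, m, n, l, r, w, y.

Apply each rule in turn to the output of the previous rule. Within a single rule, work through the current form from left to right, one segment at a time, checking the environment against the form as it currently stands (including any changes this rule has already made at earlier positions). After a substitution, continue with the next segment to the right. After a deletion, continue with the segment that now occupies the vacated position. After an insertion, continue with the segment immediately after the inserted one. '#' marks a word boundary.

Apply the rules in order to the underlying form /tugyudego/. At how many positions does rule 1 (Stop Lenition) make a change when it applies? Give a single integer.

1 Stop Lenition: [tugyudego] → [tugyuzeho]
2 Final Vowel Raising: [tugyuzeho] → [tugyuzehu]
3 Geminate Reduction: no change — [tugyuzehu]
Rule 1 changed 2 position(s).

2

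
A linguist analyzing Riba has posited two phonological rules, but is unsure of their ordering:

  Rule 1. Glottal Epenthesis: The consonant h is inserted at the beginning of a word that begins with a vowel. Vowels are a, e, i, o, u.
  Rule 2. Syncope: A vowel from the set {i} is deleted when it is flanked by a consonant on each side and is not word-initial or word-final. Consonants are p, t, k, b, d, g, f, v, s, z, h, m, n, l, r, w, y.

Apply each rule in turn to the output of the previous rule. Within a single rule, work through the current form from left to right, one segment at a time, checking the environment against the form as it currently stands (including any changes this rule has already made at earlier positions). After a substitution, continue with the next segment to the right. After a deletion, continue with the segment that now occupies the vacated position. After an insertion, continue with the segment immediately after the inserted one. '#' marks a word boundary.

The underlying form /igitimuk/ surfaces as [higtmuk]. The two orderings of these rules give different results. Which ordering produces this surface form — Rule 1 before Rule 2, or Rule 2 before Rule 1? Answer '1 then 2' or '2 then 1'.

Order 1 then 2:
  1 Glottal Epenthesis: [igitimuk] → [higitimuk]
  2 Syncope: [higitimuk] → [hgtmuk]
  result: [hgtmuk]
Order 2 then 1:
  2 Syncope: [igitimuk] → [igtmuk]
  1 Glottal Epenthesis: [igtmuk] → [higtmuk]
  result: [higtmuk]

2 then 1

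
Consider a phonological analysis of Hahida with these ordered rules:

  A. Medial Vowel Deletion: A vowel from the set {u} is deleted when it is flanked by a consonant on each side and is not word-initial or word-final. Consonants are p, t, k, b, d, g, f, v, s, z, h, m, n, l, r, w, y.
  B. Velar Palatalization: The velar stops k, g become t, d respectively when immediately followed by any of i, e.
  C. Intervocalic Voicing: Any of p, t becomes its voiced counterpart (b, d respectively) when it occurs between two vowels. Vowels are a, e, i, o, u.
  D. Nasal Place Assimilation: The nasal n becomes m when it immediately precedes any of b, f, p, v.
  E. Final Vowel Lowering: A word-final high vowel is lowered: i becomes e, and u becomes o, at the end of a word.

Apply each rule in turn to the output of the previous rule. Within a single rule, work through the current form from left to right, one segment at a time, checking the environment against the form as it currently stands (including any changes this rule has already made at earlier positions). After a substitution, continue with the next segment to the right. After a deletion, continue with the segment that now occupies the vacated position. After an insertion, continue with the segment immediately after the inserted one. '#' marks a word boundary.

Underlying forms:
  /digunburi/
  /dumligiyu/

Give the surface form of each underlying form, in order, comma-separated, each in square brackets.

/digunburi/:
  A Medial Vowel Deletion: [digunburi] → [dignbri]
  B Velar Palatalization: no change — [dignbri]
  C Intervocalic Voicing: no change — [dignbri]
  D Nasal Place Assimilation: [dignbri] → [digmbri]
  E Final Vowel Lowering: [digmbri] → [digmbre]
/dumligiyu/:
  A Medial Vowel Deletion: [dumligiyu] → [dmligiyu]
  B Velar Palatalization: [dmligiyu] → [dmlidiyu]
  C Intervocalic Voicing: no change — [dmlidiyu]
  D Nasal Place Assimilation: no change — [dmlidiyu]
  E Final Vowel Lowering: [dmlidiyu] → [dmlidiyo]

[digmbre], [dmlidiyo]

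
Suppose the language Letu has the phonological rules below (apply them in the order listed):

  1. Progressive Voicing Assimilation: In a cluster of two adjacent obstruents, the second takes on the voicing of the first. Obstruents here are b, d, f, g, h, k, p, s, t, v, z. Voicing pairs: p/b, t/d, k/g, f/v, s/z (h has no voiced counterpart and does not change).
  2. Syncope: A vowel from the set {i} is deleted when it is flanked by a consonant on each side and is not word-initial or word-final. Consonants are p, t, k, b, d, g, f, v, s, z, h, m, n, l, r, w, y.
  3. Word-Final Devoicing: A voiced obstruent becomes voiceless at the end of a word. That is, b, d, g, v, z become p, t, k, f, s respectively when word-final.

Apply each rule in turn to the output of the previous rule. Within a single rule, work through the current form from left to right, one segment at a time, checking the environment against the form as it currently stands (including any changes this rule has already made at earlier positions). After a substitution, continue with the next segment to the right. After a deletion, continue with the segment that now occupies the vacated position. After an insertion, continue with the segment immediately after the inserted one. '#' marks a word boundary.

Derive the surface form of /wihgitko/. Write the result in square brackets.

1 Progressive Voicing Assimilation: [wihgitko] → [wihkitko]
2 Syncope: [wihkitko] → [whktko]
3 Word-Final Devoicing: no change — [whktko]

[whktko]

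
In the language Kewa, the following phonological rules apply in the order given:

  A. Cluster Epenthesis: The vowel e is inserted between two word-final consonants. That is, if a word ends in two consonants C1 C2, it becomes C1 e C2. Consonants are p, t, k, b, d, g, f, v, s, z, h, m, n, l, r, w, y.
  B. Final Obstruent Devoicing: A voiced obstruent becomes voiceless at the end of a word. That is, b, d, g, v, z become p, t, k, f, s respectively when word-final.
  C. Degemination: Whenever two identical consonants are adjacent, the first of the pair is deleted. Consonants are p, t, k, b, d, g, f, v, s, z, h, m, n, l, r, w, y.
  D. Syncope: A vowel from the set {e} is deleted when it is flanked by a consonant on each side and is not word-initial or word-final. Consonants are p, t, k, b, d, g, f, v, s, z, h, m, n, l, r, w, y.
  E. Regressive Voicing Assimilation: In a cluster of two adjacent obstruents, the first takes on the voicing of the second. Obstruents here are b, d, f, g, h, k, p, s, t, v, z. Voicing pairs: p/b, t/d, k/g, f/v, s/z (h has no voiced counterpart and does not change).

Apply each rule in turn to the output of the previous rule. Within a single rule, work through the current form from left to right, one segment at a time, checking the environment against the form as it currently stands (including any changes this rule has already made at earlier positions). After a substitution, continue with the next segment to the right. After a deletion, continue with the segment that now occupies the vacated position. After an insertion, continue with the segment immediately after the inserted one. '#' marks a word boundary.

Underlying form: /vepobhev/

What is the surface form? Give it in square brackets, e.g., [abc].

A Cluster Epenthesis: no change — [vepobhev]
B Final Obstruent Devoicing: [vepobhev] → [vepobhef]
C Degemination: no change — [vepobhef]
D Syncope: [vepobhef] → [vpobhf]
E Regressive Voicing Assimilation: [vpobhf] → [fpophf]

[fpophf]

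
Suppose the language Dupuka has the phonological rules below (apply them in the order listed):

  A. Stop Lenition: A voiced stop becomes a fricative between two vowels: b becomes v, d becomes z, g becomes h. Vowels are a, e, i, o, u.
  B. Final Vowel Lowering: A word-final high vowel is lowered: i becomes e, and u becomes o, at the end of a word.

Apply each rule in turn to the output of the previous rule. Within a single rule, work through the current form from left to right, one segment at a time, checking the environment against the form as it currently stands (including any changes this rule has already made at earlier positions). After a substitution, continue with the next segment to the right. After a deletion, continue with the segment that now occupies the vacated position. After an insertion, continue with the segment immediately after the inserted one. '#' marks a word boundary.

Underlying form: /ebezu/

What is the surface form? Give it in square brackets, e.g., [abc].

A Stop Lenition: [ebezu] → [evezu]
B Final Vowel Lowering: [evezu] → [evezo]

[evezo]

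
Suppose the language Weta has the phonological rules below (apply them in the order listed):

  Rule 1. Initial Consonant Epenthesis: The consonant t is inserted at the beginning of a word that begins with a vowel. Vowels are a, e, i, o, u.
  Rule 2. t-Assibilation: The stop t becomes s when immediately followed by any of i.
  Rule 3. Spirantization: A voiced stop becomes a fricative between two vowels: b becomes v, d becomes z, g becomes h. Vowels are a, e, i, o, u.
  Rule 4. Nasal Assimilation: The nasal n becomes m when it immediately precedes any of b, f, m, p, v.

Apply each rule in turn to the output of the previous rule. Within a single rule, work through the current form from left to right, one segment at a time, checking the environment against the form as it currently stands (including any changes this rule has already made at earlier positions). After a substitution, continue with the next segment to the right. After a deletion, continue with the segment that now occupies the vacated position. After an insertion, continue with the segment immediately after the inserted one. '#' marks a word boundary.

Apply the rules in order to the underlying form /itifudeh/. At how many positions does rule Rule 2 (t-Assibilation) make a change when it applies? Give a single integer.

2

Rule 1 Initial Consonant Epenthesis: [itifudeh] → [titifudeh]
Rule 2 t-Assibilation: [titifudeh] → [sisifudeh]
Rule 3 Spirantization: [sisifudeh] → [sisifuzeh]
Rule 4 Nasal Assimilation: no change — [sisifuzeh]
Rule Rule 2 changed 2 position(s).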